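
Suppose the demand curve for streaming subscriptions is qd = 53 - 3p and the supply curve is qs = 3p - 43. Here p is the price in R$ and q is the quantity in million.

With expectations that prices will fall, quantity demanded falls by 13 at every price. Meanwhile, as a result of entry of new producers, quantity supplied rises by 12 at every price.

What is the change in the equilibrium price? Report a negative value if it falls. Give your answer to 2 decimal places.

-4.17

Original equilibrium: 53 - 3p = 3p - 43 gives 96 = 6p, so p = 16 and q = 5.
The shock moves the curves to qd = 40 - 3p and qs = 3p - 31.
Equate the new curves: 40 - 3p = 3p - 31, giving 71 = 6p, p = 71/6 ≈ 11.8333, q = 4.5.
Δp = 11.8333 − 16 = -4.17.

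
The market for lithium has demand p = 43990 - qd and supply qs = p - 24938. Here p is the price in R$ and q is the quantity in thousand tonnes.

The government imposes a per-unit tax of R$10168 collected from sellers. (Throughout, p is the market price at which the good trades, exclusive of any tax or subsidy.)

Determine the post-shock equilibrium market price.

39548

Before the shock: 43990 - p = p - 24938 ⇒ 68928 = 2p ⇒ p = 34464, q = 9526.
Since sellers keep the price net of the tax, the effective supply curve becomes qs = p - 35106.
Setting them equal: 43990 - p = p - 35106 → 79096 = 2p, so p = 39548 and q = 4442.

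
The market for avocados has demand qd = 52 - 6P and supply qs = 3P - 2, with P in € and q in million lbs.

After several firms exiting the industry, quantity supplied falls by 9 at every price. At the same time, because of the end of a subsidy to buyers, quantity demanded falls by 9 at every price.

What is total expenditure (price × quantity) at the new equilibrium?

42

Solve the original market: 52 - 6P = 3P - 2, hence P = 6 and q = 16.
After the shift, demand is qd = 43 - 6P and supply is qs = 3P - 11.
Setting them equal: 43 - 6P = 3P - 11 → 54 = 9P, so P = 6 and q = 7.
New expenditure = 6 × 7 = 42.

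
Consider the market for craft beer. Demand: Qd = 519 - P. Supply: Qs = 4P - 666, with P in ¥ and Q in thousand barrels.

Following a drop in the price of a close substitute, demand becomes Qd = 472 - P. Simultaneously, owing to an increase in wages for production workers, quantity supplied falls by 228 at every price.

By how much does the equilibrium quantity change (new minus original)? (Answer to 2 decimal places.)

-83.20

Original equilibrium: 519 - P = 4P - 666 gives 1185 = 5P, so P = 237 and Q = 282.
The new curves are Qd = 472 - P (demand) and Qs = 4P - 894 (supply).
Equate the new curves: 472 - P = 4P - 894, giving 1366 = 5P, P = 273.2, Q = 198.8.
ΔQ = 198.8 − 282 = -83.20.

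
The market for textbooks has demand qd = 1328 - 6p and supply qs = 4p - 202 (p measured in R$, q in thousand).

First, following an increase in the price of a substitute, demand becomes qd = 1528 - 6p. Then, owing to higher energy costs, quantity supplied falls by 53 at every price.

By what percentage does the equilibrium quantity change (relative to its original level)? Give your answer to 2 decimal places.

+11.76

Initially, 1328 - 6p = 4p - 202, so 1530 = 10p and p = 153, q = 410.
With the change applied: demand qd = 1528 - 6p, supply qs = 4p - 255.
Clearing the new market: 1528 - 6p = 4p - 255, so p = 178.3 and q = 458.2.
%Δq = (458.2 − 410) / 410 × 100 = +11.76%.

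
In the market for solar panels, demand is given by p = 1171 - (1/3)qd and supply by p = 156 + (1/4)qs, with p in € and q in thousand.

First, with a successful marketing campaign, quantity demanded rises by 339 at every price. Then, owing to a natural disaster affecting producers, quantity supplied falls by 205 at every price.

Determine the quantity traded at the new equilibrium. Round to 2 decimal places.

1845.86

Solve the original market: 3513 - 3p = 4p - 624, hence p = 591 and q = 1740.
After the shift, demand is qd = 3852 - 3p and supply is qs = 4p - 829.
Equate the new curves: 3852 - 3p = 4p - 829, giving 4681 = 7p, p = 4681/7 ≈ 668.7143, q = 12921/7 ≈ 1845.8571.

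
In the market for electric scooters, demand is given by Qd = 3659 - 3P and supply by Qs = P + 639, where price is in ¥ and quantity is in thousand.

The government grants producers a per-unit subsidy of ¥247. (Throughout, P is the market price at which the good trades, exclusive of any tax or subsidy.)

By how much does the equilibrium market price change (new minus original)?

Solve the original market: 3659 - 3P = P + 639, hence P = 755 and Q = 1394.
Since sellers receive the price plus the subsidy, the effective supply curve becomes Qs = P + 886.
Clearing the new market: 3659 - 3P = P + 886, so P = 693.25 and Q = 1579.25.
ΔP = 693.25 − 755 = -61.75.

-61.75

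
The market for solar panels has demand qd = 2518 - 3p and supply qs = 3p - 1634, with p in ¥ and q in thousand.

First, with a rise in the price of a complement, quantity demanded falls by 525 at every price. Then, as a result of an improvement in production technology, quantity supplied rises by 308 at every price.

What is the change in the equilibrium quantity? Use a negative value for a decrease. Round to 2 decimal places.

-108.50

Initially, 2518 - 3p = 3p - 1634, so 4152 = 6p and p = 692, q = 442.
The shock moves the curves to qd = 1993 - 3p and qs = 3p - 1326.
Clearing the new market: 1993 - 3p = 3p - 1326, so p = 3319/6 ≈ 553.1667 and q = 333.5.
Δq = 333.5 − 442 = -108.50.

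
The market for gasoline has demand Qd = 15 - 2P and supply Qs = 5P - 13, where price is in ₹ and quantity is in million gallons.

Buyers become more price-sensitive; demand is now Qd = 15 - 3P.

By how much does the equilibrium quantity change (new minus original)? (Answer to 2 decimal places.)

Original equilibrium: 15 - 2P = 5P - 13 gives 28 = 7P, so P = 4 and Q = 7.
With the change applied: demand Qd = 15 - 3P, supply Qs = 5P - 13.
New equilibrium: 15 - 3P = 5P - 13 ⇒ 28 = 8P ⇒ P = 3.5, Q = 4.5.
ΔQ = 4.5 − 7 = -2.50.

-2.50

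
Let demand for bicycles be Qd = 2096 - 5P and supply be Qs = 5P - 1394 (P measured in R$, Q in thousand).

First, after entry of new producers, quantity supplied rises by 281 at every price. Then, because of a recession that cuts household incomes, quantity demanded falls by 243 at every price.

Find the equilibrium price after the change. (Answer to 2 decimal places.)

296.60

Solve the original market: 2096 - 5P = 5P - 1394, hence P = 349 and Q = 351.
With the change applied: demand Qd = 1853 - 5P, supply Qs = 5P - 1113.
New equilibrium: 1853 - 5P = 5P - 1113 ⇒ 2966 = 10P ⇒ P = 296.6, Q = 370.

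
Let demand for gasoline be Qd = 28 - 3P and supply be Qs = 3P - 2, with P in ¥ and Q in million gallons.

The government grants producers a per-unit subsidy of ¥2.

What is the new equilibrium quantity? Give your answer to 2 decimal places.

Before the shock: 28 - 3P = 3P - 2 ⇒ 30 = 6P ⇒ P = 5, Q = 13.
Since sellers receive the price plus the subsidy, the effective supply curve becomes Qs = 3P + 4.
New equilibrium: 28 - 3P = 3P + 4 ⇒ 24 = 6P ⇒ P = 4, Q = 16.

16.00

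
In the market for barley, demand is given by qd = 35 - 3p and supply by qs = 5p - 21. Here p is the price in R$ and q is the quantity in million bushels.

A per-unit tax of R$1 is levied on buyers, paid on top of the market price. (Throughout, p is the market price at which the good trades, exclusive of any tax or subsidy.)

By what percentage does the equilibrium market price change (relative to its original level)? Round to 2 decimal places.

-5.36

Solve the original market: 35 - 3p = 5p - 21, hence p = 7 and q = 14.
Since buyers pay the price plus the tax, the effective demand curve becomes qd = 32 - 3p.
Clearing the new market: 32 - 3p = 5p - 21, so p = 6.625 and q = 12.125.
%Δp = (6.625 − 7) / 7 × 100 = -5.36%.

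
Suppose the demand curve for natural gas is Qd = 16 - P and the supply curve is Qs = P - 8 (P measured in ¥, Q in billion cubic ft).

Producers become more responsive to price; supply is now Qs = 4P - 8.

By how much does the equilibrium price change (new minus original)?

Before the shock: 16 - P = P - 8 ⇒ 24 = 2P ⇒ P = 12, Q = 4.
After the shift, demand is Qd = 16 - P and supply is Qs = 4P - 8.
Setting them equal: 16 - P = 4P - 8 → 24 = 5P, so P = 4.8 and Q = 11.2.
ΔP = 4.8 − 12 = -7.2.

-7.2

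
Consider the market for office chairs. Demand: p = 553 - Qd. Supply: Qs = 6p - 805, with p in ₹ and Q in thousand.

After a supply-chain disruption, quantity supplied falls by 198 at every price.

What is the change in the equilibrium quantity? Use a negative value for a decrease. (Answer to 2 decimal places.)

-28.29

Solve the original market: 553 - p = 6p - 805, hence p = 194 and Q = 359.
The new curves are Qd = 553 - p (demand) and Qs = 6p - 1003 (supply).
Equate the new curves: 553 - p = 6p - 1003, giving 1556 = 7p, p = 1556/7 ≈ 222.2857, Q = 2315/7 ≈ 330.7143.
ΔQ = 330.7143 − 359 = -28.29.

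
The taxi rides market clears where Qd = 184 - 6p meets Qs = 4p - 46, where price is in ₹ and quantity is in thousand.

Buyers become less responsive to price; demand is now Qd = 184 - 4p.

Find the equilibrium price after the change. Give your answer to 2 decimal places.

Before the shock: 184 - 6p = 4p - 46 ⇒ 230 = 10p ⇒ p = 23, Q = 46.
After the shift, demand is Qd = 184 - 4p and supply is Qs = 4p - 46.
New equilibrium: 184 - 4p = 4p - 46 ⇒ 230 = 8p ⇒ p = 28.75, Q = 69.

28.75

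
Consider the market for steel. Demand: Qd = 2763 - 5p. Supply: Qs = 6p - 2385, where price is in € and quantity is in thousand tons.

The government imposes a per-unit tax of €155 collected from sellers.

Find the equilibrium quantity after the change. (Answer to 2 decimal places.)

Solve the original market: 2763 - 5p = 6p - 2385, hence p = 468 and Q = 423.
Since sellers keep the price net of the tax, the effective supply curve becomes Qs = 6p - 3315.
Equate the new curves: 2763 - 5p = 6p - 3315, giving 6078 = 11p, p = 6078/11 ≈ 552.5455, Q = 3/11 ≈ 0.2727.

0.27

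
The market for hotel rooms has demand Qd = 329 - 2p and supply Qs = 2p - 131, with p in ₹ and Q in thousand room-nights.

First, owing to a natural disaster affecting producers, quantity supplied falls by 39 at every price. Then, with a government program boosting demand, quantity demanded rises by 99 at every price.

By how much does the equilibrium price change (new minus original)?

+34.5

Original equilibrium: 329 - 2p = 2p - 131 gives 460 = 4p, so p = 115 and Q = 99.
With the change applied: demand Qd = 428 - 2p, supply Qs = 2p - 170.
Equate the new curves: 428 - 2p = 2p - 170, giving 598 = 4p, p = 149.5, Q = 129.
Δp = 149.5 − 115 = +34.5.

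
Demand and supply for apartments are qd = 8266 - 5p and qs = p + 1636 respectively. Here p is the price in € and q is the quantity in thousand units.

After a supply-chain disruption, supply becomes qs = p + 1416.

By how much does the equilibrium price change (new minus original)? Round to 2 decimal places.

+36.67

Before the shock: 8266 - 5p = p + 1636 ⇒ 6630 = 6p ⇒ p = 1105, q = 2741.
With the change applied: demand qd = 8266 - 5p, supply qs = p + 1416.
New equilibrium: 8266 - 5p = p + 1416 ⇒ 6850 = 6p ⇒ p = 3425/3 ≈ 1141.6667, q = 7673/3 ≈ 2557.6667.
Δp = 1141.6667 − 1105 = +36.67.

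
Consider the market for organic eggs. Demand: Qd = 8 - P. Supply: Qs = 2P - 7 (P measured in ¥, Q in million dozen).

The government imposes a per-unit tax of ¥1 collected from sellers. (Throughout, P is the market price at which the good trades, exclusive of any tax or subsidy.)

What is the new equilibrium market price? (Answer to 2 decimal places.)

Original equilibrium: 8 - P = 2P - 7 gives 15 = 3P, so P = 5 and Q = 3.
Since sellers keep the price net of the tax, the effective supply curve becomes Qs = 2P - 9.
Clearing the new market: 8 - P = 2P - 9, so P = 17/3 ≈ 5.6667 and Q = 7/3 ≈ 2.3333.

5.67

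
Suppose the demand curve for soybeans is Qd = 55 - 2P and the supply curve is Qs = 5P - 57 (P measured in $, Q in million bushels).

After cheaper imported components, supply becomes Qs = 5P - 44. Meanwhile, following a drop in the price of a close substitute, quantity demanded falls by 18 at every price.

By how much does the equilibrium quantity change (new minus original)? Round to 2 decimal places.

-9.14

Original equilibrium: 55 - 2P = 5P - 57 gives 112 = 7P, so P = 16 and Q = 23.
After the shift, demand is Qd = 37 - 2P and supply is Qs = 5P - 44.
Clearing the new market: 37 - 2P = 5P - 44, so P = 81/7 ≈ 11.5714 and Q = 97/7 ≈ 13.8571.
ΔQ = 13.8571 − 23 = -9.14.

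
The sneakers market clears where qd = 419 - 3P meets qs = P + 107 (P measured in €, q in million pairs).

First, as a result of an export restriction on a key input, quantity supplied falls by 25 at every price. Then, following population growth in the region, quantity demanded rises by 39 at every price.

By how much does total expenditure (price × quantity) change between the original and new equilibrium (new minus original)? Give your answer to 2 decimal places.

+2114.00

Original equilibrium: 419 - 3P = P + 107 gives 312 = 4P, so P = 78 and q = 185.
With the change applied: demand qd = 458 - 3P, supply qs = P + 82.
Equate the new curves: 458 - 3P = P + 82, giving 376 = 4P, P = 94, q = 176.
Expenditure moves from 78×185 = 14430 to 94×176 = 16544; change = +2114.00.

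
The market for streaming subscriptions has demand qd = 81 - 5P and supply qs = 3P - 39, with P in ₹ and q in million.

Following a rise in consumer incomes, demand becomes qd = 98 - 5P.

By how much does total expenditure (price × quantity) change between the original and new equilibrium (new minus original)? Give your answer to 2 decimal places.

+121.92

Before the shock: 81 - 5P = 3P - 39 ⇒ 120 = 8P ⇒ P = 15, q = 6.
After the shift, demand is qd = 98 - 5P and supply is qs = 3P - 39.
Equate the new curves: 98 - 5P = 3P - 39, giving 137 = 8P, P = 17.125, q = 12.375.
Expenditure moves from 15×6 = 90 to 17.125×12.375 = 211.921875; change = +121.92.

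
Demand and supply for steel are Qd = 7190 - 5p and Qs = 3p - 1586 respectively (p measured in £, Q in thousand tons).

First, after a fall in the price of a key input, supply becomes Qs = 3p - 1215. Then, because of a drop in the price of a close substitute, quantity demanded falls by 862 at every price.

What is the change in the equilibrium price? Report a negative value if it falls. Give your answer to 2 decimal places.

Before the shock: 7190 - 5p = 3p - 1586 ⇒ 8776 = 8p ⇒ p = 1097, Q = 1705.
After the shift, demand is Qd = 6328 - 5p and supply is Qs = 3p - 1215.
New equilibrium: 6328 - 5p = 3p - 1215 ⇒ 7543 = 8p ⇒ p = 942.875, Q = 1613.625.
Δp = 942.875 − 1097 = -154.13.

-154.13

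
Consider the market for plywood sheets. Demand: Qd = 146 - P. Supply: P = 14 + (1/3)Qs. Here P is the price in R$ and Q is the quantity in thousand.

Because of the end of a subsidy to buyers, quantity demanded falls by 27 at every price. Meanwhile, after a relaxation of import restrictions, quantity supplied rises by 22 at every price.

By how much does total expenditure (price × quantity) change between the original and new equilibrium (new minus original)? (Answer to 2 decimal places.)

Before the shock: 146 - P = 3P - 42 ⇒ 188 = 4P ⇒ P = 47, Q = 99.
After the shift, demand is Qd = 119 - P and supply is Qs = 3P - 20.
Equate the new curves: 119 - P = 3P - 20, giving 139 = 4P, P = 34.75, Q = 84.25.
Expenditure moves from 47×99 = 4653 to 34.75×84.25 = 2927.6875; change = -1725.31.

-1725.31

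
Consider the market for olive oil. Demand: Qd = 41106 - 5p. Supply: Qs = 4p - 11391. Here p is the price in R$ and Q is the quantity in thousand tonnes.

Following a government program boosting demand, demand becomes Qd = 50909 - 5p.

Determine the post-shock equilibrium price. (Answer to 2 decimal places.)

Initially, 41106 - 5p = 4p - 11391, so 52497 = 9p and p = 5833, Q = 11941.
The shock moves the curves to Qd = 50909 - 5p and Qs = 4p - 11391.
Setting them equal: 50909 - 5p = 4p - 11391 → 62300 = 9p, so p = 62300/9 ≈ 6922.2222 and Q = 146681/9 ≈ 16297.8889.

6922.22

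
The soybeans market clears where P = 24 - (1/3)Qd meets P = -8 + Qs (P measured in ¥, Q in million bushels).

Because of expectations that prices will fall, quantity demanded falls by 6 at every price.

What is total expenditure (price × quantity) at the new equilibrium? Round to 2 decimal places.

Before the shock: 72 - 3P = P + 8 ⇒ 64 = 4P ⇒ P = 16, Q = 24.
After the shift, demand is Qd = 66 - 3P and supply is Qs = P + 8.
Clearing the new market: 66 - 3P = P + 8, so P = 14.5 and Q = 22.5.
New expenditure = 14.5 × 22.5 = 326.25.

326.25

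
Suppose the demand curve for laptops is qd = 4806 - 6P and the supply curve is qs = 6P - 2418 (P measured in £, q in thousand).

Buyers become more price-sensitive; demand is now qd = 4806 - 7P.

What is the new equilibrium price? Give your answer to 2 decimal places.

Before the shock: 4806 - 6P = 6P - 2418 ⇒ 7224 = 12P ⇒ P = 602, q = 1194.
The shock moves the curves to qd = 4806 - 7P and qs = 6P - 2418.
Equate the new curves: 4806 - 7P = 6P - 2418, giving 7224 = 13P, P = 7224/13 ≈ 555.6923, q = 11910/13 ≈ 916.1538.

555.69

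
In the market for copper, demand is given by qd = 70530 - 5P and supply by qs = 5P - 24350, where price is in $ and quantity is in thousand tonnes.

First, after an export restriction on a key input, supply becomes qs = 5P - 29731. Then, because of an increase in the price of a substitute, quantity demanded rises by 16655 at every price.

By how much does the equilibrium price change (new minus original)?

Original equilibrium: 70530 - 5P = 5P - 24350 gives 94880 = 10P, so P = 9488 and q = 23090.
With the change applied: demand qd = 87185 - 5P, supply qs = 5P - 29731.
Clearing the new market: 87185 - 5P = 5P - 29731, so P = 11691.6 and q = 28727.
ΔP = 11691.6 − 9488 = +2203.6.

+2203.6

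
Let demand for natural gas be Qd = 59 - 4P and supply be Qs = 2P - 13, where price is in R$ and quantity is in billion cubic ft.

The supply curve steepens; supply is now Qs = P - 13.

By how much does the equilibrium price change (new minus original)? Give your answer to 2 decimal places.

+2.40

Before the shock: 59 - 4P = 2P - 13 ⇒ 72 = 6P ⇒ P = 12, Q = 11.
The shock moves the curves to Qd = 59 - 4P and Qs = P - 13.
Clearing the new market: 59 - 4P = P - 13, so P = 14.4 and Q = 1.4.
ΔP = 14.4 − 12 = +2.40.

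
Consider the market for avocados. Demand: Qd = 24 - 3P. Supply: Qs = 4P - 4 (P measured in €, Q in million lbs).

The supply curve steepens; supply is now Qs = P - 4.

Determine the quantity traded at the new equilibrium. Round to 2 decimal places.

3.00

Original equilibrium: 24 - 3P = 4P - 4 gives 28 = 7P, so P = 4 and Q = 12.
With the change applied: demand Qd = 24 - 3P, supply Qs = P - 4.
New equilibrium: 24 - 3P = P - 4 ⇒ 28 = 4P ⇒ P = 7, Q = 3.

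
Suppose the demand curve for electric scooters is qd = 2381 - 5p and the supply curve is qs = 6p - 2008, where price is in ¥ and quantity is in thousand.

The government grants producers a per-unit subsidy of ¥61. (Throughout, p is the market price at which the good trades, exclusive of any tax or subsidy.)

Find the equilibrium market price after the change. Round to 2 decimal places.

365.73

Before the shock: 2381 - 5p = 6p - 2008 ⇒ 4389 = 11p ⇒ p = 399, q = 386.
Since sellers receive the price plus the subsidy, the effective supply curve becomes qs = 6p - 1642.
Clearing the new market: 2381 - 5p = 6p - 1642, so p = 4023/11 ≈ 365.7273 and q = 6076/11 ≈ 552.3636.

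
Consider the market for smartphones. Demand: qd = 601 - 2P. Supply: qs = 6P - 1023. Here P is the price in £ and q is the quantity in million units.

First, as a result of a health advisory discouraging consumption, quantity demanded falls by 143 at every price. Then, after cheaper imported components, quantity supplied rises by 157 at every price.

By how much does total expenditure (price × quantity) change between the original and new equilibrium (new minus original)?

Solve the original market: 601 - 2P = 6P - 1023, hence P = 203 and q = 195.
The new curves are qd = 458 - 2P (demand) and qs = 6P - 866 (supply).
New equilibrium: 458 - 2P = 6P - 866 ⇒ 1324 = 8P ⇒ P = 165.5, q = 127.
Expenditure moves from 203×195 = 39585 to 165.5×127 = 21018.5; change = -18566.5.

-18566.5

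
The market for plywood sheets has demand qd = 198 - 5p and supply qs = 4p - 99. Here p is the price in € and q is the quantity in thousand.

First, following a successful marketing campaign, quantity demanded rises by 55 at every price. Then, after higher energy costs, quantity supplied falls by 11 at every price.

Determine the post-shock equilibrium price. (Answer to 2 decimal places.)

Initially, 198 - 5p = 4p - 99, so 297 = 9p and p = 33, q = 33.
With the change applied: demand qd = 253 - 5p, supply qs = 4p - 110.
Setting them equal: 253 - 5p = 4p - 110 → 363 = 9p, so p = 121/3 ≈ 40.3333 and q = 154/3 ≈ 51.3333.

40.33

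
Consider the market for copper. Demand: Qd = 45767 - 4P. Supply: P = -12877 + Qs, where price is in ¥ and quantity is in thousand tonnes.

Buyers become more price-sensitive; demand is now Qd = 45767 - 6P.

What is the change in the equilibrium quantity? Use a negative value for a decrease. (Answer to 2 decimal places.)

Initially, 45767 - 4P = P + 12877, so 32890 = 5P and P = 6578, Q = 19455.
The shock moves the curves to Qd = 45767 - 6P and Qs = P + 12877.
New equilibrium: 45767 - 6P = P + 12877 ⇒ 32890 = 7P ⇒ P = 32890/7 ≈ 4698.5714, Q = 123029/7 ≈ 17575.5714.
ΔQ = 17575.5714 − 19455 = -1879.43.

-1879.43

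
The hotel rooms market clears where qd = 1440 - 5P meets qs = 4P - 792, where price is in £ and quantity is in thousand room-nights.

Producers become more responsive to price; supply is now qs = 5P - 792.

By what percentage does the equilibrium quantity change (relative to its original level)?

+62

Initially, 1440 - 5P = 4P - 792, so 2232 = 9P and P = 248, q = 200.
With the change applied: demand qd = 1440 - 5P, supply qs = 5P - 792.
Clearing the new market: 1440 - 5P = 5P - 792, so P = 223.2 and q = 324.
%Δq = (324 − 200) / 200 × 100 = +62%.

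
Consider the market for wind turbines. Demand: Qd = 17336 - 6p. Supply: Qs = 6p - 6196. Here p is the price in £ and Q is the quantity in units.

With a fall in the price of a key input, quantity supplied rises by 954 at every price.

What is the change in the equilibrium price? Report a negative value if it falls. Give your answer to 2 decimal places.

Before the shock: 17336 - 6p = 6p - 6196 ⇒ 23532 = 12p ⇒ p = 1961, Q = 5570.
The shock moves the curves to Qd = 17336 - 6p and Qs = 6p - 5242.
Equate the new curves: 17336 - 6p = 6p - 5242, giving 22578 = 12p, p = 1881.5, Q = 6047.
Δp = 1881.5 − 1961 = -79.50.

-79.50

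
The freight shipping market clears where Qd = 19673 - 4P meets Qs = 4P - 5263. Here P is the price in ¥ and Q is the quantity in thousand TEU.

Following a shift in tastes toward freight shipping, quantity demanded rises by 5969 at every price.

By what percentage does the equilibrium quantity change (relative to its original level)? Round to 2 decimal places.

+41.42

Original equilibrium: 19673 - 4P = 4P - 5263 gives 24936 = 8P, so P = 3117 and Q = 7205.
The shock moves the curves to Qd = 25642 - 4P and Qs = 4P - 5263.
Clearing the new market: 25642 - 4P = 4P - 5263, so P = 3863.125 and Q = 10189.5.
%ΔQ = (10189.5 − 7205) / 7205 × 100 = +41.42%.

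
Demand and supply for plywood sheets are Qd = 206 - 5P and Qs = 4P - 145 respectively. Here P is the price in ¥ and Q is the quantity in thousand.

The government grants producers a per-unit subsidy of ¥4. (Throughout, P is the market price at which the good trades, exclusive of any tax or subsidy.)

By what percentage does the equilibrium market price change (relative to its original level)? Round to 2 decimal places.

-4.56

Before the shock: 206 - 5P = 4P - 145 ⇒ 351 = 9P ⇒ P = 39, Q = 11.
Since sellers receive the price plus the subsidy, the effective supply curve becomes Qs = 4P - 129.
Setting them equal: 206 - 5P = 4P - 129 → 335 = 9P, so P = 335/9 ≈ 37.2222 and Q = 179/9 ≈ 19.8889.
%ΔP = (37.2222 − 39) / 39 × 100 = -4.56%.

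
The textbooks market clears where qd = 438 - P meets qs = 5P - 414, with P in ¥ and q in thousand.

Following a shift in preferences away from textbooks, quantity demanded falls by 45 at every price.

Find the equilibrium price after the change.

Initially, 438 - P = 5P - 414, so 852 = 6P and P = 142, q = 296.
The shock moves the curves to qd = 393 - P and qs = 5P - 414.
Equate the new curves: 393 - P = 5P - 414, giving 807 = 6P, P = 134.5, q = 258.5.

134.5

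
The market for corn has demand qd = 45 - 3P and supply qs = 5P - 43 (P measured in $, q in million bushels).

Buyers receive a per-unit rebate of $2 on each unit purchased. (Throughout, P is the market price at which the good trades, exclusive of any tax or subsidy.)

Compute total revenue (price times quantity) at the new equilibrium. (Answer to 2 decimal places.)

185.06

Initially, 45 - 3P = 5P - 43, so 88 = 8P and P = 11, q = 12.
Since buyers' out-of-pocket price is the market price minus the rebate, the effective demand curve becomes qd = 51 - 3P.
New equilibrium: 51 - 3P = 5P - 43 ⇒ 94 = 8P ⇒ P = 11.75, q = 15.75.
New expenditure = 11.75 × 15.75 = 185.06.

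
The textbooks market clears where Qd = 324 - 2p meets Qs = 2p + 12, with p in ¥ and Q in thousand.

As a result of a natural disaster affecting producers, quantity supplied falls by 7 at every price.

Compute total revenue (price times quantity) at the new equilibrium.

Original equilibrium: 324 - 2p = 2p + 12 gives 312 = 4p, so p = 78 and Q = 168.
With the change applied: demand Qd = 324 - 2p, supply Qs = 2p + 5.
New equilibrium: 324 - 2p = 2p + 5 ⇒ 319 = 4p ⇒ p = 79.75, Q = 164.5.
New expenditure = 79.75 × 164.5 = 13118.875.

13118.875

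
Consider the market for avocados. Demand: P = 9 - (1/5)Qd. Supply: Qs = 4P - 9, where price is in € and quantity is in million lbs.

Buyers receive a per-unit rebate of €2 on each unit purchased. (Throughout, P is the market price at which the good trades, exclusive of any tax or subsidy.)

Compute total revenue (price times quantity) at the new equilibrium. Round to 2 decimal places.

138.27

Original equilibrium: 45 - 5P = 4P - 9 gives 54 = 9P, so P = 6 and Q = 15.
Since buyers' out-of-pocket price is the market price minus the rebate, the effective demand curve becomes Qd = 55 - 5P.
Equate the new curves: 55 - 5P = 4P - 9, giving 64 = 9P, P = 64/9 ≈ 7.1111, Q = 175/9 ≈ 19.4444.
New expenditure = 7.1111 × 19.4444 = 138.27.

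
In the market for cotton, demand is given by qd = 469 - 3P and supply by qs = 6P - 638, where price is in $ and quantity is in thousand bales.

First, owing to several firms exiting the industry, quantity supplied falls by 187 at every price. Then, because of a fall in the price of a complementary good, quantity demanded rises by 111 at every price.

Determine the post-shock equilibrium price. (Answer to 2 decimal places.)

Solve the original market: 469 - 3P = 6P - 638, hence P = 123 and q = 100.
After the shift, demand is qd = 580 - 3P and supply is qs = 6P - 825.
Setting them equal: 580 - 3P = 6P - 825 → 1405 = 9P, so P = 1405/9 ≈ 156.1111 and q = 335/3 ≈ 111.6667.

156.11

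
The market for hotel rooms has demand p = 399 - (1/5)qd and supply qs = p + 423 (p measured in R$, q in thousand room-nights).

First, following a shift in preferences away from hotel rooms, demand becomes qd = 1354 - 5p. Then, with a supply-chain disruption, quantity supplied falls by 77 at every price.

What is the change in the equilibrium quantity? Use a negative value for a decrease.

-171

Original equilibrium: 1995 - 5p = p + 423 gives 1572 = 6p, so p = 262 and q = 685.
With the change applied: demand qd = 1354 - 5p, supply qs = p + 346.
New equilibrium: 1354 - 5p = p + 346 ⇒ 1008 = 6p ⇒ p = 168, q = 514.
Δq = 514 − 685 = -171.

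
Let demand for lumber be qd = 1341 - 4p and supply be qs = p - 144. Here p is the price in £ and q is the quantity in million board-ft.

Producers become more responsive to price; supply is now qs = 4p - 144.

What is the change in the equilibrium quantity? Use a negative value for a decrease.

+445.5

Before the shock: 1341 - 4p = p - 144 ⇒ 1485 = 5p ⇒ p = 297, q = 153.
With the change applied: demand qd = 1341 - 4p, supply qs = 4p - 144.
Setting them equal: 1341 - 4p = 4p - 144 → 1485 = 8p, so p = 185.625 and q = 598.5.
Δq = 598.5 − 153 = +445.5.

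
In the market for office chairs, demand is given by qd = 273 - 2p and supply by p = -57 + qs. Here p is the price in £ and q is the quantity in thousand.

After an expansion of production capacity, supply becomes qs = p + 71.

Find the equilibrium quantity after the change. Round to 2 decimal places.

138.33

Initially, 273 - 2p = p + 57, so 216 = 3p and p = 72, q = 129.
The shock moves the curves to qd = 273 - 2p and qs = p + 71.
Equate the new curves: 273 - 2p = p + 71, giving 202 = 3p, p = 202/3 ≈ 67.3333, q = 415/3 ≈ 138.3333.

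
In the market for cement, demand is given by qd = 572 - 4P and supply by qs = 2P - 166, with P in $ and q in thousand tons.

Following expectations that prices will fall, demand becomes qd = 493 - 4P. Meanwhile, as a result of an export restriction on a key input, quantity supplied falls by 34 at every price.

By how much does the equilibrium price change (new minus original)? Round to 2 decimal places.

-7.50

Initially, 572 - 4P = 2P - 166, so 738 = 6P and P = 123, q = 80.
With the change applied: demand qd = 493 - 4P, supply qs = 2P - 200.
New equilibrium: 493 - 4P = 2P - 200 ⇒ 693 = 6P ⇒ P = 115.5, q = 31.
ΔP = 115.5 − 123 = -7.50.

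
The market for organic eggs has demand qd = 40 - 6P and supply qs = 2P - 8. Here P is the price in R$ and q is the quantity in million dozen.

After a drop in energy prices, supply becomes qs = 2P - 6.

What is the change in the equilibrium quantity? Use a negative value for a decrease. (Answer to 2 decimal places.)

+1.50

Before the shock: 40 - 6P = 2P - 8 ⇒ 48 = 8P ⇒ P = 6, q = 4.
The new curves are qd = 40 - 6P (demand) and qs = 2P - 6 (supply).
Equate the new curves: 40 - 6P = 2P - 6, giving 46 = 8P, P = 5.75, q = 5.5.
Δq = 5.5 − 4 = +1.50.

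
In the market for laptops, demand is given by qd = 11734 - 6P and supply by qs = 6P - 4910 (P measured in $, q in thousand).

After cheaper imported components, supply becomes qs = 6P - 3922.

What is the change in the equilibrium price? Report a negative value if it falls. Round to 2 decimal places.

Initially, 11734 - 6P = 6P - 4910, so 16644 = 12P and P = 1387, q = 3412.
After the shift, demand is qd = 11734 - 6P and supply is qs = 6P - 3922.
Equate the new curves: 11734 - 6P = 6P - 3922, giving 15656 = 12P, P = 3914/3 ≈ 1304.6667, q = 3906.
ΔP = 1304.6667 − 1387 = -82.33.

-82.33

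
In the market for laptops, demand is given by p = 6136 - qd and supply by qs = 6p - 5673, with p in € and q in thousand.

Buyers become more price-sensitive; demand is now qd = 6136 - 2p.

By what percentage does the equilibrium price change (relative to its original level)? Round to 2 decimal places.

Original equilibrium: 6136 - p = 6p - 5673 gives 11809 = 7p, so p = 1687 and q = 4449.
The shock moves the curves to qd = 6136 - 2p and qs = 6p - 5673.
New equilibrium: 6136 - 2p = 6p - 5673 ⇒ 11809 = 8p ⇒ p = 1476.125, q = 3183.75.
%Δp = (1476.125 − 1687) / 1687 × 100 = -12.50%.

-12.50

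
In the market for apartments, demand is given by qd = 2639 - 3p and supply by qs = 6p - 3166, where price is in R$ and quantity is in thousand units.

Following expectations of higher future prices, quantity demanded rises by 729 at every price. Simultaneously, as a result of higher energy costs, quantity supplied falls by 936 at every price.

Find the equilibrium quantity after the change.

Before the shock: 2639 - 3p = 6p - 3166 ⇒ 5805 = 9p ⇒ p = 645, q = 704.
After the shift, demand is qd = 3368 - 3p and supply is qs = 6p - 4102.
Setting them equal: 3368 - 3p = 6p - 4102 → 7470 = 9p, so p = 830 and q = 878.

878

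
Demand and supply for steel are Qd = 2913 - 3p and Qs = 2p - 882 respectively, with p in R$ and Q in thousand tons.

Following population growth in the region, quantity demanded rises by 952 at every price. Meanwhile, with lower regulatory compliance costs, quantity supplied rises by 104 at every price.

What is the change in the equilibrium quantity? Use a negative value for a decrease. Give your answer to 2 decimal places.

+443.20

Before the shock: 2913 - 3p = 2p - 882 ⇒ 3795 = 5p ⇒ p = 759, Q = 636.
After the shift, demand is Qd = 3865 - 3p and supply is Qs = 2p - 778.
New equilibrium: 3865 - 3p = 2p - 778 ⇒ 4643 = 5p ⇒ p = 928.6, Q = 1079.2.
ΔQ = 1079.2 − 636 = +443.20.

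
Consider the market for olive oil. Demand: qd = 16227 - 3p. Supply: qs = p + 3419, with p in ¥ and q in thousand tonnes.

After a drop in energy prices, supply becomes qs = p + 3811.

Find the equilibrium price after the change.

Before the shock: 16227 - 3p = p + 3419 ⇒ 12808 = 4p ⇒ p = 3202, q = 6621.
The shock moves the curves to qd = 16227 - 3p and qs = p + 3811.
New equilibrium: 16227 - 3p = p + 3811 ⇒ 12416 = 4p ⇒ p = 3104, q = 6915.

3104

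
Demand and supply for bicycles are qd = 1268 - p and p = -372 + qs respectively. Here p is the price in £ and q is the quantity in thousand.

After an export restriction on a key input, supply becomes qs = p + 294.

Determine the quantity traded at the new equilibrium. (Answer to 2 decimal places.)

781.00

Solve the original market: 1268 - p = p + 372, hence p = 448 and q = 820.
The shock moves the curves to qd = 1268 - p and qs = p + 294.
Equate the new curves: 1268 - p = p + 294, giving 974 = 2p, p = 487, q = 781.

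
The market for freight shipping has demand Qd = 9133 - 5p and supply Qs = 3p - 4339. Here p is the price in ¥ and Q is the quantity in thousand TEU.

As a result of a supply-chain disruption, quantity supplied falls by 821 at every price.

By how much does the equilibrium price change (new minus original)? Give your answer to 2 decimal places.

Before the shock: 9133 - 5p = 3p - 4339 ⇒ 13472 = 8p ⇒ p = 1684, Q = 713.
After the shift, demand is Qd = 9133 - 5p and supply is Qs = 3p - 5160.
Clearing the new market: 9133 - 5p = 3p - 5160, so p = 1786.625 and Q = 199.875.
Δp = 1786.625 − 1684 = +102.63.

+102.63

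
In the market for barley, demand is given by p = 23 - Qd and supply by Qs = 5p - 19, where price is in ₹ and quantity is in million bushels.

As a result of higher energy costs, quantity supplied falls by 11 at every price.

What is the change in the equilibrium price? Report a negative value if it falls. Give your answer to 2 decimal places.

Original equilibrium: 23 - p = 5p - 19 gives 42 = 6p, so p = 7 and Q = 16.
After the shift, demand is Qd = 23 - p and supply is Qs = 5p - 30.
Clearing the new market: 23 - p = 5p - 30, so p = 53/6 ≈ 8.8333 and Q = 85/6 ≈ 14.1667.
Δp = 8.8333 − 7 = +1.83.

+1.83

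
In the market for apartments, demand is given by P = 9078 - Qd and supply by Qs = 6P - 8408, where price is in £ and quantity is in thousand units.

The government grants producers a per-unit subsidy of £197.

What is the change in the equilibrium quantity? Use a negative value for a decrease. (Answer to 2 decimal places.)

Before the shock: 9078 - P = 6P - 8408 ⇒ 17486 = 7P ⇒ P = 2498, Q = 6580.
Since sellers receive the price plus the subsidy, the effective supply curve becomes Qs = 6P - 7226.
Setting them equal: 9078 - P = 6P - 7226 → 16304 = 7P, so P = 16304/7 ≈ 2329.1429 and Q = 47242/7 ≈ 6748.8571.
ΔQ = 6748.8571 − 6580 = +168.86.

+168.86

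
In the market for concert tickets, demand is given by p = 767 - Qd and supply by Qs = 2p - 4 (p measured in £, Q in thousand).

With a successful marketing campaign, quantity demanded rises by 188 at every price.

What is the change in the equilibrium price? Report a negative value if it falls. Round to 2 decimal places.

+62.67

Original equilibrium: 767 - p = 2p - 4 gives 771 = 3p, so p = 257 and Q = 510.
The new curves are Qd = 955 - p (demand) and Qs = 2p - 4 (supply).
Equate the new curves: 955 - p = 2p - 4, giving 959 = 3p, p = 959/3 ≈ 319.6667, Q = 1906/3 ≈ 635.3333.
Δp = 319.6667 − 257 = +62.67.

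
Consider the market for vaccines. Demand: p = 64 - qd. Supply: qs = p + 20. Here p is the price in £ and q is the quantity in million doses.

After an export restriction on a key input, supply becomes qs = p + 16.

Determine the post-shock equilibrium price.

24

Before the shock: 64 - p = p + 20 ⇒ 44 = 2p ⇒ p = 22, q = 42.
The shock moves the curves to qd = 64 - p and qs = p + 16.
Clearing the new market: 64 - p = p + 16, so p = 24 and q = 40.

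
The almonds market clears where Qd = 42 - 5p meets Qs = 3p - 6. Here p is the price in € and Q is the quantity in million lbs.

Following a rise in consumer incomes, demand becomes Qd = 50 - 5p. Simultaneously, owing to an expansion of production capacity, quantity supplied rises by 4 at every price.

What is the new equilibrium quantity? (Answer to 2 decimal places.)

17.50

Initially, 42 - 5p = 3p - 6, so 48 = 8p and p = 6, Q = 12.
The new curves are Qd = 50 - 5p (demand) and Qs = 3p - 2 (supply).
New equilibrium: 50 - 5p = 3p - 2 ⇒ 52 = 8p ⇒ p = 6.5, Q = 17.5.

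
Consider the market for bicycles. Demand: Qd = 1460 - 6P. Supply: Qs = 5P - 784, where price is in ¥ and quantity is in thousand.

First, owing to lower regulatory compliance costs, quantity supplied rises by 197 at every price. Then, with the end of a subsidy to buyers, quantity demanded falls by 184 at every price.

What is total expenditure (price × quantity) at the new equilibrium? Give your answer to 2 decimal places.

Initially, 1460 - 6P = 5P - 784, so 2244 = 11P and P = 204, Q = 236.
The shock moves the curves to Qd = 1276 - 6P and Qs = 5P - 587.
Equate the new curves: 1276 - 6P = 5P - 587, giving 1863 = 11P, P = 1863/11 ≈ 169.3636, Q = 2858/11 ≈ 259.8182.
New expenditure = 169.3636 × 259.8182 = 44003.75.

44003.75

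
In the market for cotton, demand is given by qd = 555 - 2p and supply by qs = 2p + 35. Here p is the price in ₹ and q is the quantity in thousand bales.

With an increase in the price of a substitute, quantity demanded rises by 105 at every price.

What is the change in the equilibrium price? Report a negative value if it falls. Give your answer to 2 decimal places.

+26.25

Original equilibrium: 555 - 2p = 2p + 35 gives 520 = 4p, so p = 130 and q = 295.
The shock moves the curves to qd = 660 - 2p and qs = 2p + 35.
Setting them equal: 660 - 2p = 2p + 35 → 625 = 4p, so p = 156.25 and q = 347.5.
Δp = 156.25 − 130 = +26.25.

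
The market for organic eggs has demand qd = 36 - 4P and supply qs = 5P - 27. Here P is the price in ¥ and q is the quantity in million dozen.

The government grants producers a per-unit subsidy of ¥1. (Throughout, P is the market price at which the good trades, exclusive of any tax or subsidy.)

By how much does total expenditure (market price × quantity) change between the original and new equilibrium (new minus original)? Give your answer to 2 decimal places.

Before the shock: 36 - 4P = 5P - 27 ⇒ 63 = 9P ⇒ P = 7, q = 8.
Since sellers receive the price plus the subsidy, the effective supply curve becomes qs = 5P - 22.
New equilibrium: 36 - 4P = 5P - 22 ⇒ 58 = 9P ⇒ P = 58/9 ≈ 6.4444, q = 92/9 ≈ 10.2222.
Expenditure moves from 7×8 = 56 to 6.4444×10.2222 = 65.8765; change = +9.88.

+9.88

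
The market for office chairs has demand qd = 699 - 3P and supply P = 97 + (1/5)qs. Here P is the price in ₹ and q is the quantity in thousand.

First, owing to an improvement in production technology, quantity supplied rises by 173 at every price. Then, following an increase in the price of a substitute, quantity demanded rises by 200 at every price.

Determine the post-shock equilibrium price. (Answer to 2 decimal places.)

151.38

Before the shock: 699 - 3P = 5P - 485 ⇒ 1184 = 8P ⇒ P = 148, q = 255.
The shock moves the curves to qd = 899 - 3P and qs = 5P - 312.
Setting them equal: 899 - 3P = 5P - 312 → 1211 = 8P, so P = 151.375 and q = 444.875.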